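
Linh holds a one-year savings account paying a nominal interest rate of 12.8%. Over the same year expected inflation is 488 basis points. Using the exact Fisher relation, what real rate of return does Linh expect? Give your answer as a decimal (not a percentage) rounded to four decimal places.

0.0755

1 + r = 1.12800 / 1.04880 = 1.075515
r = 1.075515 − 1 = 7.5515%, i.e. 0.0755.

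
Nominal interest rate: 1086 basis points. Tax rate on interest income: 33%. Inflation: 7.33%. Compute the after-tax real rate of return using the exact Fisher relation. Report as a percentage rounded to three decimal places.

-0.050%

After-tax nominal return = 10.86% × (1 − 0.33) = 7.2762%.
1 + r = 1.072762 / 1.07330 = 0.999499
After-tax real rate = 0.999499 − 1 → -0.050%.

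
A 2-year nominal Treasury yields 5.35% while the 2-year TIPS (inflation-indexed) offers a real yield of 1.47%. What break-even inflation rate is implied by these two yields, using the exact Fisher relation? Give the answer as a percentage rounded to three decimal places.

3.824%

(1 + π) = (1 + i)/(1 + r) = 1.05350 / 1.01470 = 1.038238
Break-even inflation = 1.038238 − 1 → 3.824%.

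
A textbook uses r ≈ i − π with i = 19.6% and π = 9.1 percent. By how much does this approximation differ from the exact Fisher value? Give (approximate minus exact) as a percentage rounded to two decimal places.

0.88%

Approximate: r ≈ 19.600% − 9.100% = 10.5000%
Exact: (1 + 0.1960)/(1 + 0.0910) − 1 = 9.6242%
Error = 10.5000% − 9.6242% = 0.8758% → 0.88%.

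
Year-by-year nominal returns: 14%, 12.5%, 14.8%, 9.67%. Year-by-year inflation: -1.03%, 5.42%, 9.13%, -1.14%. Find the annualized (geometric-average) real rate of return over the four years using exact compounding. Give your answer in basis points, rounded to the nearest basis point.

944 basis points

Compound the nominal returns: 1.1400 × 1.1250 × 1.1480 × 1.0967 = 1.61468238.
Compound inflation: 0.9897 × 1.0542 × 1.0913 × 0.9886 = 1.12561881.
Deflate: 1.61468238 / 1.12561881 = 1.43448418.
Annualized real rate = 1.43448418^(1/4) − 1 = 9.4395% → 944 basis points.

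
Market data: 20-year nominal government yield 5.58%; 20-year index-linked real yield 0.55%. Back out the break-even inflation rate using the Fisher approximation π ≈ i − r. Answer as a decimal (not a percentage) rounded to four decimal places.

0.0503

π ≈ i − r = 5.58% − 0.55% → 0.0503.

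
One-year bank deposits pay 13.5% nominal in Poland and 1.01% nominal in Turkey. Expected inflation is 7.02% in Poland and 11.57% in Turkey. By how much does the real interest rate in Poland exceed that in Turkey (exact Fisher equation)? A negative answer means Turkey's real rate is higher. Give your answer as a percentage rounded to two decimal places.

Poland: (1 + 0.1350)/(1 + 0.0702) − 1 = 6.0549%
Turkey: (1 + 0.0101)/(1 + 0.1157) − 1 = -9.4649%
Differential = 6.0549% − (-9.4649%) = 15.5199% → 15.52%.

15.52%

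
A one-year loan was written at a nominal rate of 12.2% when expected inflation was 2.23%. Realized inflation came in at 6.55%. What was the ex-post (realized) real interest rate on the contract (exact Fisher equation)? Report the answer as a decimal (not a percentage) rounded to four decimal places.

Ex-post: (1 + 0.1220)/(1 + 0.0655) − 1 = 5.3027%
So the realized real rate is 0.0530.

0.0530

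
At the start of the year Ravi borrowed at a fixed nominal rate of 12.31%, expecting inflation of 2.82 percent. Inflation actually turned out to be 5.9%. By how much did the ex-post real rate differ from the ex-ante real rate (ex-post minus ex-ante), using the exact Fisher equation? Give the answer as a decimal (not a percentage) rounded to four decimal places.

-0.0318

Ex-ante: (1 + 0.1231)/(1 + 0.0282) − 1 = 9.2297%
Ex-post: (1 + 0.1231)/(1 + 0.0590) − 1 = 6.0529%
Difference (ex-post − ex-ante) = -3.1768% → -0.0318.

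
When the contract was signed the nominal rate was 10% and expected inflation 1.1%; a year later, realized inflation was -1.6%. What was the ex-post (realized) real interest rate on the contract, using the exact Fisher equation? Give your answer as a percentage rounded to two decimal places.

Ex-post: (1 + 0.1000)/(1 − 0.0160) − 1 = 11.7886%
So the realized real rate is 11.79%.

11.79%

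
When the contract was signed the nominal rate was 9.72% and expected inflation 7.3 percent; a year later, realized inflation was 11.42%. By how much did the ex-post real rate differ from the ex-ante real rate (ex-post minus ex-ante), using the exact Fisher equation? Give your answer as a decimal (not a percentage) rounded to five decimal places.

Ex-ante: (1 + 0.0972)/(1 + 0.0730) − 1 = 2.2554%
Ex-post: (1 + 0.0972)/(1 + 0.1142) − 1 = -1.5258%
Difference (ex-post − ex-ante) = -3.7811% → -0.03781.

-0.03781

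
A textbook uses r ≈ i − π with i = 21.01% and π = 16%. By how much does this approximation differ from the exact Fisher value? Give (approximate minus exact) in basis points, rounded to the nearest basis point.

69 basis points

Approximate: r ≈ 21.010% − 16.000% = 5.0100%
Exact: (1 + 0.2101)/(1 + 0.1600) − 1 = 4.3190%
Error = 5.0100% − 4.3190% = 0.6910% → 69 basis points.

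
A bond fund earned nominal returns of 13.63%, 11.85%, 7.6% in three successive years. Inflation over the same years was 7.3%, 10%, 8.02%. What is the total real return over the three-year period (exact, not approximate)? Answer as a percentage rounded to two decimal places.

7.26%

Compound the nominal returns: 1.1363 × 1.1185 × 1.0760 = 1.367544.
Compound inflation: 1.0730 × 1.1000 × 1.0802 = 1.274960.
Deflate: 1.367544 / 1.274960 = 1.072617.
Total real return = 1.072617 − 1 → 7.26%.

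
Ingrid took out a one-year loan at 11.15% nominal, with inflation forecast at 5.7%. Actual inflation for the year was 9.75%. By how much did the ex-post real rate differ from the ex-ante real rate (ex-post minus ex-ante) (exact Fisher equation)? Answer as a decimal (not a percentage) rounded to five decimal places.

-0.03880

Ex-ante: (1 + 0.1115)/(1 + 0.0570) − 1 = 5.15610%
Ex-post: (1 + 0.1115)/(1 + 0.0975) − 1 = 1.27563%
Difference (ex-post − ex-ante) = -3.88048% → -0.03880.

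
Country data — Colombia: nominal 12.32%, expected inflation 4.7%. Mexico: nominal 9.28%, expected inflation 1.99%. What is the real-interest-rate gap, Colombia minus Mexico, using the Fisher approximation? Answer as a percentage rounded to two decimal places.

Colombia: 12.32% − 4.7% = 7.620%
Mexico: 9.28% − 1.99% = 7.290%
Differential = 0.330% → 0.33%.

0.33%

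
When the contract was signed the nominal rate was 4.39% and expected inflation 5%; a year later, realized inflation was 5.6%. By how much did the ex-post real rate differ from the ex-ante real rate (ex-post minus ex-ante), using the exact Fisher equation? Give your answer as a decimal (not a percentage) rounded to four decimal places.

Ex-ante: (1 + 0.0439)/(1 + 0.0500) − 1 = -0.5810%
Ex-post: (1 + 0.0439)/(1 + 0.0560) − 1 = -1.1458%
Difference (ex-post − ex-ante) = -0.5649% → -0.0056.

-0.0056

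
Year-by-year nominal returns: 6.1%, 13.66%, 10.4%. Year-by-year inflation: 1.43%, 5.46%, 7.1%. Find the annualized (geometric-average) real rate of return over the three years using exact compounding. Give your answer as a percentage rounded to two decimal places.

5.14%

Compound the nominal returns: 1.0610 × 1.1366 × 1.1040 = 1.33134959.
Compound inflation: 1.0143 × 1.0546 × 1.0710 = 1.14562812.
Deflate: 1.33134959 / 1.14562812 = 1.16211323.
Annualized real rate = 1.16211323^(1/3) − 1 = 5.1355% → 5.14%.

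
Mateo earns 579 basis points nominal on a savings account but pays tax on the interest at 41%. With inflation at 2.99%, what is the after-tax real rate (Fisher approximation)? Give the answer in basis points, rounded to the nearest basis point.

After-tax nominal return = 5.79% × (1 − 0.41) = 3.4161%.
r ≈ 3.4161% − 2.99% → 43 basis points.

43 basis points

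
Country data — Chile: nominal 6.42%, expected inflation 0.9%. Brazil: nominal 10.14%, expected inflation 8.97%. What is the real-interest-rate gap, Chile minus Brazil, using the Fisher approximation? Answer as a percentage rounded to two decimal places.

4.35%

Chile: 6.42% − 0.9% = 5.520%
Brazil: 10.14% − 8.97% = 1.170%
Differential = 4.350% → 4.35%.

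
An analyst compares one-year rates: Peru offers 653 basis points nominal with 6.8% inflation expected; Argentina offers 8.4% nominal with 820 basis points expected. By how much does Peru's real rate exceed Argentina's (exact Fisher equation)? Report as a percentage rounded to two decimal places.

Peru: (1 + 0.0653)/(1 + 0.0680) − 1 = -0.2528%
Argentina: (1 + 0.0840)/(1 + 0.0820) − 1 = 0.1848%
Differential = -0.2528% − 0.1848% = -0.4377% → -0.44%.

-0.44%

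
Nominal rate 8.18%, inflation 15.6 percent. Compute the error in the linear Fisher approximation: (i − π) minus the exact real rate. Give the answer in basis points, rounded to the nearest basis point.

-100 basis points

Approximate: r ≈ 8.180% − 15.600% = -7.4200%
Exact: (1 + 0.0818)/(1 + 0.1560) − 1 = -6.4187%
Error = -7.4200% − (-6.4187%) = -1.0013% → -100 basis points.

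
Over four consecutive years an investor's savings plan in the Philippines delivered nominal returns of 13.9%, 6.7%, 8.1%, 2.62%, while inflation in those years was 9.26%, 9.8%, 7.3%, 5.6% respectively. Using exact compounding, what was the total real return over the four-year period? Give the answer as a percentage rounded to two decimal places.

Compound the nominal returns: 1.1390 × 1.0670 × 1.0810 × 1.0262 = 1.348174.
Compound inflation: 1.0926 × 1.0980 × 1.0730 × 1.0560 = 1.359337.
Deflate: 1.348174 / 1.359337 = 0.991788.
Total real return = 0.991788 − 1 → -0.82%.

-0.82%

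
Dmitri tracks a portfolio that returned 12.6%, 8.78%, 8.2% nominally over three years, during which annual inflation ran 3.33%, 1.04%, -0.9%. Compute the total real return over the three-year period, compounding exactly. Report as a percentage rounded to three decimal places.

28.092%

Compound the nominal returns: 1.1260 × 1.0878 × 1.0820 = 1.325302.
Compound inflation: 1.0333 × 1.0104 × 0.9910 = 1.034650.
Deflate: 1.325302 / 1.034650 = 1.280918.
Total real return = 1.280918 − 1 → 28.092%.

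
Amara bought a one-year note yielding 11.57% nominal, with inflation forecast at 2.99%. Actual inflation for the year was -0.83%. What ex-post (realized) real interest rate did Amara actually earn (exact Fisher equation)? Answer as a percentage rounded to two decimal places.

12.50%

Ex-post: (1 + 0.1157)/(1 − 0.0083) − 1 = 12.5038%
So the realized real rate is 12.50%.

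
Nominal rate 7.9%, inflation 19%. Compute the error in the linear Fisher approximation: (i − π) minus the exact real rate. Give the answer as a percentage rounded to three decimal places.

Approximate: r ≈ 7.900% − 19.000% = -11.1000%
Exact: (1 + 0.0790)/(1 + 0.1900) − 1 = -9.3277%
Error = -11.1000% − (-9.3277%) = -1.7723% → -1.772%.

-1.772%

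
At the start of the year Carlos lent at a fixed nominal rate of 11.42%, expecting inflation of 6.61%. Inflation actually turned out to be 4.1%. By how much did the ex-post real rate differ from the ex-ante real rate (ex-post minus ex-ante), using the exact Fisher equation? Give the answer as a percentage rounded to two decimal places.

Ex-ante: (1 + 0.1142)/(1 + 0.0661) − 1 = 4.5118%
Ex-post: (1 + 0.1142)/(1 + 0.0410) − 1 = 7.0317%
Difference (ex-post − ex-ante) = 2.5199% → 2.52%.

2.52%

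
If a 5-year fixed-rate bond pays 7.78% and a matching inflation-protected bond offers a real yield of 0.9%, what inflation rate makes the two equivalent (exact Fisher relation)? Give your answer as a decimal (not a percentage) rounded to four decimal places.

(1 + π) = (1 + i)/(1 + r) = 1.07780 / 1.00900 = 1.068186
Break-even inflation = 1.068186 − 1 → 0.0682.

0.0682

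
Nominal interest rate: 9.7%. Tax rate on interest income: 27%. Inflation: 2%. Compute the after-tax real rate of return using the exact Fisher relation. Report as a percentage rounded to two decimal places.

After-tax nominal return = 9.7% × (1 − 0.27) = 7.0810%.
1 + r = 1.07081 / 1.02000 = 1.049814
After-tax real rate = 1.049814 − 1 → 4.98%.

4.98%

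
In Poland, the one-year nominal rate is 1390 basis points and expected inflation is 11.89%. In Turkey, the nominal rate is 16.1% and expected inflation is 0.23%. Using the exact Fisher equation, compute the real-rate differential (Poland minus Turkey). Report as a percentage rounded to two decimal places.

Poland: (1 + 0.1390)/(1 + 0.1189) − 1 = 1.7964%
Turkey: (1 + 0.1610)/(1 + 0.0023) − 1 = 15.8336%
Differential = 1.7964% − 15.8336% = -14.0372% → -14.04%.

-14.04%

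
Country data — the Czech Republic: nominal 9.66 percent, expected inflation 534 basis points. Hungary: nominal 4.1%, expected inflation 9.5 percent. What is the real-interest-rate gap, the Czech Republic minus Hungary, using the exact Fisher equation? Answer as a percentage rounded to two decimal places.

9.03%

The Czech Republic: (1 + 0.0966)/(1 + 0.0534) − 1 = 4.1010%
Hungary: (1 + 0.0410)/(1 + 0.0950) − 1 = -4.9315%
Differential = 4.1010% − (-4.9315%) = 9.0325% → 9.03%.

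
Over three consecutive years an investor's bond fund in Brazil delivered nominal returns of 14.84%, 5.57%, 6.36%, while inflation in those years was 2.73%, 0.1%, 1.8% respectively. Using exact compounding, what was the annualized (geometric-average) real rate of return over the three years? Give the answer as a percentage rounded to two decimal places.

Compound the nominal returns: 1.1484 × 1.0557 × 1.0636 = 1.28947235.
Compound inflation: 1.0273 × 1.0010 × 1.0180 = 1.04683719.
Deflate: 1.28947235 / 1.04683719 = 1.23177927.
Annualized real rate = 1.23177927^(1/3) − 1 = 7.1958% → 7.20%.

7.20%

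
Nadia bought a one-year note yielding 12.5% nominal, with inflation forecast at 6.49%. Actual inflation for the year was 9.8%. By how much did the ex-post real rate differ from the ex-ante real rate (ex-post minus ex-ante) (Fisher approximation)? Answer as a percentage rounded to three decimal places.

-3.310%

Ex-ante: 12.5% − 6.49% = 6.010%
Ex-post: 12.5% − 9.8% = 2.700%
Difference (ex-post − ex-ante) = -3.3100% → -3.310%.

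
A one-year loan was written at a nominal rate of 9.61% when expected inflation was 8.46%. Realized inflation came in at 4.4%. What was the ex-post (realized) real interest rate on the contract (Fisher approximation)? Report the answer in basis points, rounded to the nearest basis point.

Ex-post: 9.61% − 4.4% = 5.210%
So the realized real rate is 521 basis points.

521 basis points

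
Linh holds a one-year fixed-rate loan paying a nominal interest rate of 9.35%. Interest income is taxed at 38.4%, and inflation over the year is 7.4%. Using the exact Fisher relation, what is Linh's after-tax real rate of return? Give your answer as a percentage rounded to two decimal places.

-1.53%

After-tax nominal return = 9.35% × (1 − 0.384) = 5.7596%.
1 + r = 1.057596 / 1.07400 = 0.984726
After-tax real rate = 0.984726 − 1 → -1.53%.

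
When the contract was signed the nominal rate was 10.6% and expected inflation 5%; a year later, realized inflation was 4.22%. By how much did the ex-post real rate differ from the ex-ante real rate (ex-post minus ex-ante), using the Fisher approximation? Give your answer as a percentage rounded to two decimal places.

Ex-ante: 10.6% − 5% = 5.600%
Ex-post: 10.6% − 4.22% = 6.380%
Difference (ex-post − ex-ante) = 0.7800% → 0.78%.

0.78%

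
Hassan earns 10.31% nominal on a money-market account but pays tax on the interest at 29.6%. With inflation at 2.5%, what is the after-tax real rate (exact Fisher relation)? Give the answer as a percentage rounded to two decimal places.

After-tax nominal return = 10.31% × (1 − 0.296) = 7.25824%.
1 + r = 1.0725824 / 1.02500 = 1.046422
After-tax real rate = 1.046422 − 1 → 4.64%.

4.64%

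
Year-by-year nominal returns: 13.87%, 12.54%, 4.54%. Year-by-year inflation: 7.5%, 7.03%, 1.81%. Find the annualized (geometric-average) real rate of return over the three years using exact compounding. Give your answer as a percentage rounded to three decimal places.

4.576%

Compound the nominal returns: 1.1387 × 1.1254 × 1.0454 = 1.33967276.
Compound inflation: 1.0750 × 1.0703 × 1.0181 = 1.17139786.
Deflate: 1.33967276 / 1.17139786 = 1.14365307.
Annualized real rate = 1.14365307^(1/3) − 1 = 4.5759% → 4.576%.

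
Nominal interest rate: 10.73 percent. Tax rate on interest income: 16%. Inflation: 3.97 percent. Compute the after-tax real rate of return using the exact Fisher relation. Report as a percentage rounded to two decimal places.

After-tax nominal return = 10.73% × (1 − 0.16) = 9.0132%.
1 + r = 1.090132 / 1.03970 = 1.048506
After-tax real rate = 1.048506 − 1 → 4.85%.

4.85%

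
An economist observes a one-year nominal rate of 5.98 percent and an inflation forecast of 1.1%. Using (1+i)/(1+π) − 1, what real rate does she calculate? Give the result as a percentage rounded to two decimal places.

4.83%

By the Fisher equation, 1 + r = (1 + i)/(1 + π).
1 + r = 1.05980 / 1.01100 = 1.048269
r = 1.048269 − 1 = 4.8269%, i.e. 4.83%.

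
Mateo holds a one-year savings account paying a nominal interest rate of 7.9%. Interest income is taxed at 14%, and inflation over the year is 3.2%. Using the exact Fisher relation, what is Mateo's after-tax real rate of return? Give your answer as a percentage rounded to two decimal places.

After-tax nominal return = 7.9% × (1 − 0.14) = 6.7940%.
1 + r = 1.06794 / 1.03200 = 1.034826
After-tax real rate = 1.034826 − 1 → 3.48%.

3.48%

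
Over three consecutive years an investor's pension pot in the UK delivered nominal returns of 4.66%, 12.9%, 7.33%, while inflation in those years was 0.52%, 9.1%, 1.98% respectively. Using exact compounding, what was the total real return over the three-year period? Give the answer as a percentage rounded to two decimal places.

Nominal growth factor = 1.0466 × 1.1290 × 1.0733 = 1.268224
Price-level growth factor = 1.0052 × 1.0910 × 1.0198 = 1.118387
Real growth factor = 1.268224 / 1.118387 = 1.133975
Total real return = 1.133975 − 1 → 13.40%.

13.40%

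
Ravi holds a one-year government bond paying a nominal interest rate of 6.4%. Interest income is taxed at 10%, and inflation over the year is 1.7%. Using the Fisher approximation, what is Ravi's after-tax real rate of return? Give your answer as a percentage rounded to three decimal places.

4.060%

After-tax nominal return = 6.4% × (1 − 0.1) = 5.7600%.
r ≈ 5.7600% − 1.7% → 4.060%.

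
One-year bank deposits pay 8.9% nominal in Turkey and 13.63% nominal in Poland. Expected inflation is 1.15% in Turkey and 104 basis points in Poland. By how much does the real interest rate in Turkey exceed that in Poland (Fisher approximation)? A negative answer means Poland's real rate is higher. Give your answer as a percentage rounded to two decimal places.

-4.84%

Turkey: 8.9% − 1.15% = 7.750%
Poland: 13.63% − 1.04% = 12.590%
Differential = -4.840% → -4.84%.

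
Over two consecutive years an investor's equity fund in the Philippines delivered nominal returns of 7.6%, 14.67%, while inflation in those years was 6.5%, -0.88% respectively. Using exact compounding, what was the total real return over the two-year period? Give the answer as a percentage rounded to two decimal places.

Compound the nominal returns: 1.0760 × 1.1467 = 1.233849.
Compound inflation: 1.0650 × 0.9912 = 1.055628.
Deflate: 1.233849 / 1.055628 = 1.168830.
Total real return = 1.168830 − 1 → 16.88%.

16.88%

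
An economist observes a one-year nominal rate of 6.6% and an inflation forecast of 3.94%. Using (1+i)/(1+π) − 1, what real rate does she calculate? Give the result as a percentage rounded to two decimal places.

2.56%

1 + r = 1.06600 / 1.03940 = 1.025592
r = 1.025592 − 1 = 2.5592%, i.e. 2.56%.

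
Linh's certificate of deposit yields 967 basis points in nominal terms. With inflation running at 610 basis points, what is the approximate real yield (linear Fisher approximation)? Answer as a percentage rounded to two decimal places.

3.57%

r ≈ i − π = 9.67% − 6.1% = 3.57%.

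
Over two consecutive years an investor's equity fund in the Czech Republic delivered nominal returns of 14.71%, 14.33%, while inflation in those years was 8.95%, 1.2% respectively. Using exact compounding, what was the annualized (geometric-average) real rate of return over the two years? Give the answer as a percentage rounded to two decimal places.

Compound the nominal returns: 1.1471 × 1.1433 = 1.31147943.
Compound inflation: 1.0895 × 1.0120 = 1.10257400.
Deflate: 1.31147943 / 1.10257400 = 1.18947067.
Annualized real rate = 1.18947067^(1/2) − 1 = 9.0629% → 9.06%.

9.06%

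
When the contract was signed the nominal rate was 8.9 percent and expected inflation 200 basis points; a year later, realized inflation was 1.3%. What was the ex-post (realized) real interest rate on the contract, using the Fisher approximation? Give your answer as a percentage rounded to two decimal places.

Ex-post: 8.9% − 1.3% = 7.600%
So the realized real rate is 7.60%.

7.60%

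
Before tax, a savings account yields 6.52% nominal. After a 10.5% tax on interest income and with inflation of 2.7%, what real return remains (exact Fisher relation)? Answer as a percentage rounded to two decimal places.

After-tax nominal return = 6.52% × (1 − 0.105) = 5.8354%.
1 + r = 1.058354 / 1.02700 = 1.030530
After-tax real rate = 1.030530 − 1 → 3.05%.

3.05%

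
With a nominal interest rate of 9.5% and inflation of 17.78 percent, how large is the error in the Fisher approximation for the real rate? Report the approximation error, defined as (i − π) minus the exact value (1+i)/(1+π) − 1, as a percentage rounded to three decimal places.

Approximate: r ≈ 9.500% − 17.780% = -8.2800%
Exact: (1 + 0.0950)/(1 + 0.1778) − 1 = -7.0301%
Error = -8.2800% − (-7.0301%) = -1.2499% → -1.250%.

-1.250%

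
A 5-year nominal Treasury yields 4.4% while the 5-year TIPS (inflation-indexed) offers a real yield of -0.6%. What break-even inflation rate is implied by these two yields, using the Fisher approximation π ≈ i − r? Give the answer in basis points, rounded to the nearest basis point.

500 basis points

π ≈ i − r = 4.4% − (-0.6%) → 500 basis points.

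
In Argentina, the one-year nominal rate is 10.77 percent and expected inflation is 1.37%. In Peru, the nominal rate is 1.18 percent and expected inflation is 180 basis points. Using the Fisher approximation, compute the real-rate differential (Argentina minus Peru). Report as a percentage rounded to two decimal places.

Argentina: 10.77% − 1.37% = 9.400%
Peru: 1.18% − 1.8% = -0.620%
Differential = 10.020% → 10.02%.

10.02%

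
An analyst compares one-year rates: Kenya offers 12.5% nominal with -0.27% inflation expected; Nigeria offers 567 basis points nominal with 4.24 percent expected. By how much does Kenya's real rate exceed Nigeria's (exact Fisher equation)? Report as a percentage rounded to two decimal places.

11.43%

Kenya: (1 + 0.1250)/(1 − 0.0027) − 1 = 12.8046%
Nigeria: (1 + 0.0567)/(1 + 0.0424) − 1 = 1.3718%
Differential = 12.8046% − 1.3718% = 11.4327% → 11.43%.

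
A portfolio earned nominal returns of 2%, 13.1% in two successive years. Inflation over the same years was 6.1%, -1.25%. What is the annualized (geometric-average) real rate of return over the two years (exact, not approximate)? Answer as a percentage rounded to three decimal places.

4.931%

Nominal growth factor = 1.0200 × 1.1310 = 1.15362000
Price-level growth factor = 1.0610 × 0.9875 = 1.04773750
Real growth factor = 1.15362000 / 1.04773750 = 1.10105823
Annualized real rate = 1.10105823^(1/2) − 1 = 4.9313% → 4.931%.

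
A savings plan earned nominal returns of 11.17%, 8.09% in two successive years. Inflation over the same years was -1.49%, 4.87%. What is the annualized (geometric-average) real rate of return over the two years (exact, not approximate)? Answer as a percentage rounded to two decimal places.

7.85%

Compound the nominal returns: 1.1117 × 1.0809 = 1.20163653.
Compound inflation: 0.9851 × 1.0487 = 1.03307437.
Deflate: 1.20163653 / 1.03307437 = 1.16316556.
Annualized real rate = 1.16316556^(1/2) − 1 = 7.8502% → 7.85%.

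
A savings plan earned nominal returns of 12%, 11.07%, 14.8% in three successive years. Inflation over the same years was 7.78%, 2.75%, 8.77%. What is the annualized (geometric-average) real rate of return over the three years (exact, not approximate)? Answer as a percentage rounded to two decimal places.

Nominal growth factor = 1.1200 × 1.1107 × 1.1480 = 1.42809363
Price-level growth factor = 1.0778 × 1.0275 × 1.0877 = 1.20456194
Real growth factor = 1.42809363 / 1.20456194 = 1.18557094
Annualized real rate = 1.18557094^(1/3) − 1 = 5.8382% → 5.84%.

5.84%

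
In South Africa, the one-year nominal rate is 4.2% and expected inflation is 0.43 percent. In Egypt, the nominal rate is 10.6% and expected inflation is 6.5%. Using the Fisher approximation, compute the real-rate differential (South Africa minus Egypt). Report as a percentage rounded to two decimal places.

South Africa: 4.2% − 0.43% = 3.770%
Egypt: 10.6% − 6.5% = 4.100%
Differential = -0.330% → -0.33%.

-0.33%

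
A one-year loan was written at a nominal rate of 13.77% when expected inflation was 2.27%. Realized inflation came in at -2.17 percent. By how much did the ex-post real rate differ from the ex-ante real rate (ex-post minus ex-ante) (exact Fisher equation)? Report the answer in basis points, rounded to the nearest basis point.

505 basis points

Ex-ante: (1 + 0.1377)/(1 + 0.0227) − 1 = 11.2447%
Ex-post: (1 + 0.1377)/(1 − 0.0217) − 1 = 16.2936%
Difference (ex-post − ex-ante) = 5.0488% → 505 basis points.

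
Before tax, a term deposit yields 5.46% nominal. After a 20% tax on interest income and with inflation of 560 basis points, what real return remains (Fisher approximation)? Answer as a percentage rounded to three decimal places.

After-tax nominal return = 5.46% × (1 − 0.2) = 4.3680%.
r ≈ 4.3680% − 5.6% → -1.232%.

-1.232%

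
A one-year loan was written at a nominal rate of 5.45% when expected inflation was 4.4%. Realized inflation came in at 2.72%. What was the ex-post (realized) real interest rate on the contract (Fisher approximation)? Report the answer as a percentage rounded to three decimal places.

Ex-post: 5.45% − 2.72% = 2.730%
So the realized real rate is 2.730%.

2.730%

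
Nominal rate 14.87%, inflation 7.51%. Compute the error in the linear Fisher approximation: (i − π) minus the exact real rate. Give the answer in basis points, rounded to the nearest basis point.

Approximate: r ≈ 14.870% − 7.510% = 7.3600%
Exact: (1 + 0.1487)/(1 + 0.0751) − 1 = 6.8459%
Error = 7.3600% − 6.8459% = 0.5141% → 51 basis points.

51 basis points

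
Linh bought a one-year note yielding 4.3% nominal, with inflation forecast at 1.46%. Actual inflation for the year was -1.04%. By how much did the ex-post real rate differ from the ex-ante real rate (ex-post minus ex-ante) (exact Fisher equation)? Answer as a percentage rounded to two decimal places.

2.60%

Ex-ante: (1 + 0.0430)/(1 + 0.0146) − 1 = 2.7991%
Ex-post: (1 + 0.0430)/(1 − 0.0104) − 1 = 5.3961%
Difference (ex-post − ex-ante) = 2.5970% → 2.60%.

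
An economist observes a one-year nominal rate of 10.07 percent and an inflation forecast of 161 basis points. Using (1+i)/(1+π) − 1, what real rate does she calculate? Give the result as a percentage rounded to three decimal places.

By the Fisher relation, 1 + r = (1 + i)/(1 + π).
1 + r = 1.10070 / 1.01610 = 1.083260
r = 1.083260 − 1 = 8.3260%, i.e. 8.326%.

8.326%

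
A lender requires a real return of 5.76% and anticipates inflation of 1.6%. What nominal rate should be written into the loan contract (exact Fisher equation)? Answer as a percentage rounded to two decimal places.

(1 + i) = (1 + r)(1 + π) = 1.05760 × 1.01600 = 1.0745216
i = 1.0745216 − 1, so the required nominal rate is 7.45%.

7.45%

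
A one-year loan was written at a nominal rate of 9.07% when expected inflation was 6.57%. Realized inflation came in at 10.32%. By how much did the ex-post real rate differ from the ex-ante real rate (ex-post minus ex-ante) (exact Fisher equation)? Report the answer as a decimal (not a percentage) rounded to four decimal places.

-0.0348

Ex-ante: (1 + 0.0907)/(1 + 0.0657) − 1 = 2.3459%
Ex-post: (1 + 0.0907)/(1 + 0.1032) − 1 = -1.1331%
Difference (ex-post − ex-ante) = -3.4789% → -0.0348.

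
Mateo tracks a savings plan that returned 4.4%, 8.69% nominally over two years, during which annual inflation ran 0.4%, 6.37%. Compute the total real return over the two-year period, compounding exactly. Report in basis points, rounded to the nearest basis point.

Nominal growth factor = 1.0440 × 1.0869 = 1.134724
Price-level growth factor = 1.0040 × 1.0637 = 1.067955
Real growth factor = 1.134724 / 1.067955 = 1.062520
Total real return = 1.062520 − 1 → 625 basis points.

625 basis points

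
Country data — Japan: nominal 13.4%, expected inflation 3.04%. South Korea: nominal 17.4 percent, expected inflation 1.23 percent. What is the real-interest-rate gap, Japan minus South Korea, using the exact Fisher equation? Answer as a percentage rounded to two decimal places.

-5.92%

Japan: (1 + 0.1340)/(1 + 0.0304) − 1 = 10.0543%
South Korea: (1 + 0.1740)/(1 + 0.0123) − 1 = 15.9735%
Differential = 10.0543% − 15.9735% = -5.9192% → -5.92%.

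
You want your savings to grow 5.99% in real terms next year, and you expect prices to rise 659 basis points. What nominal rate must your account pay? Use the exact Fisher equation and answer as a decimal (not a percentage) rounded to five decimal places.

(1 + i) = (1 + r)(1 + π) = 1.05990 × 1.06590 = 1.12974741
i = 1.12974741 − 1, so the required nominal rate is 0.12975.

0.12975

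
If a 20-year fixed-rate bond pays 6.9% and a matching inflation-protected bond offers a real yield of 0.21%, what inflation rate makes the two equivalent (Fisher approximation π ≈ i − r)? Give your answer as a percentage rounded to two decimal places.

π ≈ i − r = 6.9% − 0.21% → 6.69%.

6.69%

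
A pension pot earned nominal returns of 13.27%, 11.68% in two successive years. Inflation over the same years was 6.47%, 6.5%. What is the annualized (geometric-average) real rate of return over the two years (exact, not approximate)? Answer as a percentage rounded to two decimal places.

Nominal growth factor = 1.1327 × 1.1168 = 1.26499936
Price-level growth factor = 1.0647 × 1.0650 = 1.13390550
Real growth factor = 1.26499936 / 1.13390550 = 1.11561269
Annualized real rate = 1.11561269^(1/2) − 1 = 5.6226% → 5.62%.

5.62%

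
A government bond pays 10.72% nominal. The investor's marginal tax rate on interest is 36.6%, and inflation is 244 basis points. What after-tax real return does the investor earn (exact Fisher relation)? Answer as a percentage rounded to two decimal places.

4.25%

After-tax nominal return = 10.72% × (1 − 0.366) = 6.79648%.
1 + r = 1.0679648 / 1.02440 = 1.042527
After-tax real rate = 1.042527 − 1 → 4.25%.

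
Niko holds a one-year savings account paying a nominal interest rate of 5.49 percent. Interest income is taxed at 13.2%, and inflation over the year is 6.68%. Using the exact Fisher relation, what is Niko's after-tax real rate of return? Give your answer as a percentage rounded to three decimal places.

-1.795%

After-tax nominal return = 5.49% × (1 − 0.132) = 4.76532%.
1 + r = 1.0476532 / 1.06680 = 0.982052
After-tax real rate = 0.982052 − 1 → -1.795%.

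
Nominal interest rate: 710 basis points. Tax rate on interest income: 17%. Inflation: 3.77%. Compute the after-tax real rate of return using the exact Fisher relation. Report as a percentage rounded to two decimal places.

After-tax nominal return = 7.1% × (1 − 0.17) = 5.8930%.
1 + r = 1.05893 / 1.03770 = 1.020459
After-tax real rate = 1.020459 − 1 → 2.05%.

2.05%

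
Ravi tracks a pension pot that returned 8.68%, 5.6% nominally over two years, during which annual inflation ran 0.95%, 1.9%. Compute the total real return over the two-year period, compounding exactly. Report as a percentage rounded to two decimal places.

Compound the nominal returns: 1.0868 × 1.0560 = 1.147661.
Compound inflation: 1.0095 × 1.0190 = 1.028681.
Deflate: 1.147661 / 1.028681 = 1.115663.
Total real return = 1.115663 − 1 → 11.57%.

11.57%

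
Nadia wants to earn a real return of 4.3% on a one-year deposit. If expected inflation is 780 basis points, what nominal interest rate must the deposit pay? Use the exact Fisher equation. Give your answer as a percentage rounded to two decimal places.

(1 + i) = (1 + r)(1 + π) = 1.04300 × 1.07800 = 1.124354
i = 1.124354 − 1, so the required nominal rate is 12.44%.

12.44%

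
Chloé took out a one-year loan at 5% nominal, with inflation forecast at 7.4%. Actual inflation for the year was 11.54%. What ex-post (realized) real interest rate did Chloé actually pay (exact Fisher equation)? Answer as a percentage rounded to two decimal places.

Ex-post: (1 + 0.0500)/(1 + 0.1154) − 1 = -5.8634%
So the realized real rate is -5.86%.

-5.86%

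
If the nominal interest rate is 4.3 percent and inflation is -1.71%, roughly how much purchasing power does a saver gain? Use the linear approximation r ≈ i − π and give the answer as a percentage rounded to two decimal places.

6.01%

r ≈ i − π = 4.3% − (-1.71%) = 6.01%.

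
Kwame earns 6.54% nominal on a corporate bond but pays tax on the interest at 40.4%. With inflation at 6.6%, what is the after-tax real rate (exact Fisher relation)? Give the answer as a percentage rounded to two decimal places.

-2.53%

After-tax nominal return = 6.54% × (1 − 0.404) = 3.89784%.
1 + r = 1.0389784 / 1.06600 = 0.974651
After-tax real rate = 0.974651 − 1 → -2.53%.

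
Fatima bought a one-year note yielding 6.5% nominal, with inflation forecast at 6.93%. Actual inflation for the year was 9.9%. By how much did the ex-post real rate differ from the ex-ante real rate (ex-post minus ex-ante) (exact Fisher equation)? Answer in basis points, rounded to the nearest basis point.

-269 basis points

Ex-ante: (1 + 0.0650)/(1 + 0.0693) − 1 = -0.4021%
Ex-post: (1 + 0.0650)/(1 + 0.0990) − 1 = -3.0937%
Difference (ex-post − ex-ante) = -2.6916% → -269 basis points.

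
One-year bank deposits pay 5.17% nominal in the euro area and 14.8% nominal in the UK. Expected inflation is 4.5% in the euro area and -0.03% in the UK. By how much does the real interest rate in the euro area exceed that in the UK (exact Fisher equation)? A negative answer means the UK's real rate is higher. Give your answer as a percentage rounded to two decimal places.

-14.19%

The euro area: (1 + 0.0517)/(1 + 0.0450) − 1 = 0.6411%
The UK: (1 + 0.1480)/(1 − 0.0003) − 1 = 14.8345%
Differential = 0.6411% − 14.8345% = -14.1933% → -14.19%.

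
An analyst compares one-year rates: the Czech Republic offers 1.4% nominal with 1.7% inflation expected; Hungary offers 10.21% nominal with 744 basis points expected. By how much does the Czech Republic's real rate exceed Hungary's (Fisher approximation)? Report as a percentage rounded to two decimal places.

-3.07%

The Czech Republic: 1.4% − 1.7% = -0.300%
Hungary: 10.21% − 7.44% = 2.770%
Differential = -3.070% → -3.07%.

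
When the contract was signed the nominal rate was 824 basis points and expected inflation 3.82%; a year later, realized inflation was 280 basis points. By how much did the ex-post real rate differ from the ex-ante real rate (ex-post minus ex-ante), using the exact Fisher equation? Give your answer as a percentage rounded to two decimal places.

Ex-ante: (1 + 0.0824)/(1 + 0.0382) − 1 = 4.2574%
Ex-post: (1 + 0.0824)/(1 + 0.0280) − 1 = 5.2918%
Difference (ex-post − ex-ante) = 1.0345% → 1.03%.

1.03%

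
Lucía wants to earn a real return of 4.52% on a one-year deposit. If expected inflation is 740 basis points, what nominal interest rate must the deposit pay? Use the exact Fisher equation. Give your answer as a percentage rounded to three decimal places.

12.254%

(1 + i) = (1 + r)(1 + π) = 1.04520 × 1.07400 = 1.1225448
i = 1.1225448 − 1, so the required nominal rate is 12.254%.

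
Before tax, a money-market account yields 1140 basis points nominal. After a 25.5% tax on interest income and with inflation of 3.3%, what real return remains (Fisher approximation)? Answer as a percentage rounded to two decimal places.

5.19%

After-tax nominal return = 11.4% × (1 − 0.255) = 8.4930%.
r ≈ 8.4930% − 3.3% → 5.19%.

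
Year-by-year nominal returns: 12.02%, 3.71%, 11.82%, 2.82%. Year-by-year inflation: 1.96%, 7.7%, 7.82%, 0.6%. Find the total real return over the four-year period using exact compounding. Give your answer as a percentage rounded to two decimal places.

12.14%

Compound the nominal returns: 1.1202 × 1.0371 × 1.1182 × 1.0282 = 1.335713.
Compound inflation: 1.0196 × 1.0770 × 1.0782 × 1.0060 = 1.191085.
Deflate: 1.335713 / 1.191085 = 1.121426.
Total real return = 1.121426 − 1 → 12.14%.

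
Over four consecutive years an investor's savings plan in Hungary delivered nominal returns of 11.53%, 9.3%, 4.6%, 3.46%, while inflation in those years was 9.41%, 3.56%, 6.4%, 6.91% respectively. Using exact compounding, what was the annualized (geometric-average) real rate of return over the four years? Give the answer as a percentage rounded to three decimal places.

Compound the nominal returns: 1.1153 × 1.0930 × 1.0460 × 1.0346 = 1.3192163426.
Compound inflation: 1.0941 × 1.0356 × 1.0640 × 1.0691 = 1.2888697098.
Deflate: 1.3192163426 / 1.2888697098 = 1.0235451516.
Annualized real rate = 1.0235451516^(1/4) − 1 = 0.583502% → 0.584%.

0.584%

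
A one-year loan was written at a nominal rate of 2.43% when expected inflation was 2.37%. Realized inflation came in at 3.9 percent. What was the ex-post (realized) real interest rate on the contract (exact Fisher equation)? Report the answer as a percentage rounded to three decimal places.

Ex-post: (1 + 0.0243)/(1 + 0.0390) − 1 = -1.4148%
So the realized real rate is -1.415%.

-1.415%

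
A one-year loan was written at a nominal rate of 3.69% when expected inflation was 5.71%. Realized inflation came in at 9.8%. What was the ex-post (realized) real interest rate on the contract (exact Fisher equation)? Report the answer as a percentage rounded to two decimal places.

Ex-post: (1 + 0.0369)/(1 + 0.0980) − 1 = -5.5647%
So the realized real rate is -5.56%.

-5.56%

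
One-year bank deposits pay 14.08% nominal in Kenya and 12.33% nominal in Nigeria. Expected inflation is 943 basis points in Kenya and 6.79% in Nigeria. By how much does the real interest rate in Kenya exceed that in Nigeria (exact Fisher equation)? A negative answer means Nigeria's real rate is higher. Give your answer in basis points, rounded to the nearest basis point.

Kenya: (1 + 0.1408)/(1 + 0.0943) − 1 = 4.2493%
Nigeria: (1 + 0.1233)/(1 + 0.0679) − 1 = 5.1878%
Differential = 4.2493% − 5.1878% = -0.9385% → -94 basis points.

-94 basis points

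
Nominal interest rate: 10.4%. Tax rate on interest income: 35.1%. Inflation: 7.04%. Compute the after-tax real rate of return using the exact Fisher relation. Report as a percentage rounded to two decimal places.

After-tax nominal return = 10.4% × (1 − 0.351) = 6.7496%.
1 + r = 1.067496 / 1.07040 = 0.997287
After-tax real rate = 0.997287 − 1 → -0.27%.

-0.27%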